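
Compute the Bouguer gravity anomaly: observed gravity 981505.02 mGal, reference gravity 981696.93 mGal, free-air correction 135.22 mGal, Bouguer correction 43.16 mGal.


BA = g_obs - g_ref + FAC - BC
= 981505.02 - 981696.93 + 135.22 - 43.16
= -99.85 mGal

-99.85


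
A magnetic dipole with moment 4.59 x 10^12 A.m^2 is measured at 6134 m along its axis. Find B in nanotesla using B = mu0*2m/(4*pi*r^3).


m = 4.59 x 10^12 = 4590000000000 A.m^2
2m = 9180000000000 A.m^2
r^3 = 6134^3 = 230797614104
B = (4pi*10^-7) * 9180000000000 / (4*pi * 230797614104) * 1e9
= 11535928.223982 / 2900288355740.71 * 1e9
= 3977.5108 nT

3977.5108


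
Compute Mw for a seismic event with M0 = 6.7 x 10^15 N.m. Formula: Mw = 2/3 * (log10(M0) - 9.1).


log10(M0) = log10(6.7 x 10^15) = 15.8261
Mw = 2/3 * (15.8261 - 9.1)
= 2/3 * 6.7261
= 4.48

4.48


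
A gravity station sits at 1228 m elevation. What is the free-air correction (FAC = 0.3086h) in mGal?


FAC = 0.3086 * h
= 0.3086 * 1228
= 378.9608 mGal

378.9608


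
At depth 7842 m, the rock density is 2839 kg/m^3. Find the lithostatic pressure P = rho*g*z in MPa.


P = rho * g * z / 1e6
= 2839 * 9.81 * 7842 / 1e6
= 218404326.78 / 1e6
= 218.4043 MPa

218.4043


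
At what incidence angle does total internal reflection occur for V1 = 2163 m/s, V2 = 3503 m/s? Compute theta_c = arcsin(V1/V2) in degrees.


V1/V2 = 2163/3503 = 0.617471
theta_c = arcsin(0.617471) = 38.1317 degrees

38.1317


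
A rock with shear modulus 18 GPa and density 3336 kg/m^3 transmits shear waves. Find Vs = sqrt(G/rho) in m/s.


Convert G to Pa: G = 18e9 Pa
Compute G/rho = 18e9 / 3336 = 5395683.4532
Vs = sqrt(5395683.4532) = 2322.86 m/s

2322.86


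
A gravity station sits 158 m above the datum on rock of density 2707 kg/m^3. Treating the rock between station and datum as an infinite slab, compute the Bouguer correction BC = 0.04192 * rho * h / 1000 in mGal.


BC = 0.04192 * rho * h / 1000
= 0.04192 * 2707 * 158 / 1000
= 17.9294 mGal

17.9294


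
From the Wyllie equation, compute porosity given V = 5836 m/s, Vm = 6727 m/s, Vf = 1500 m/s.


1/V - 1/Vm = 1/5836 - 1/6727 = 2.27e-05
1/Vf - 1/Vm = 1/1500 - 1/6727 = 0.00051801
phi = 2.27e-05 / 0.00051801 = 0.0438

0.0438


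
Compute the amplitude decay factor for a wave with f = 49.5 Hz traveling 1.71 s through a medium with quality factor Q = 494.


pi*f*t/Q = pi*49.5*1.71/494 = 0.5383
A/A0 = exp(-0.5383) = 0.58374

0.58374


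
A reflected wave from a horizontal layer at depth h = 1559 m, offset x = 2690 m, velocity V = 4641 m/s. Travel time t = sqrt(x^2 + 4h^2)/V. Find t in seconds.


x^2 + 4h^2 = 2690^2 + 4*1559^2 = 7236100 + 9721924 = 16958024
sqrt(16958024) = 4118.0121
t = 4118.0121 / 4641 = 0.8873 s

0.8873


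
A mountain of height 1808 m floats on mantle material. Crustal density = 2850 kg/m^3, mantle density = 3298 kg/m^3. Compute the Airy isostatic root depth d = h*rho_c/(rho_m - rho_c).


rho_m - rho_c = 3298 - 2850 = 448
d = 1808 * 2850 / 448
= 5152800 / 448
= 11501.79 m

11501.79


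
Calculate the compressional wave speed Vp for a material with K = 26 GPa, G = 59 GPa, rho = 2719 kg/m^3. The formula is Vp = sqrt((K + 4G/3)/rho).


First compute the effective modulus:
K + 4G/3 = 26e9 + 4*59e9/3 = 104666666666.67 Pa
Then divide by density:
104666666666.67 / 2719 = 38494544.563 Pa/(kg/m^3)
Take the square root:
Vp = sqrt(38494544.563) = 6204.4 m/s

6204.4


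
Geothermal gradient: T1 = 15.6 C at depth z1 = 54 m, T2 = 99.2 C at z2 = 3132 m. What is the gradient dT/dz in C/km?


dT = 99.2 - 15.6 = 83.6 C
dz = 3132 - 54 = 3078 m
gradient = dT/dz * 1000 = 83.6/3078 * 1000 = 27.1605 C/km

27.1605


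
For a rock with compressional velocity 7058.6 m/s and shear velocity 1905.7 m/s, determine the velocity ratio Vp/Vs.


Vp/Vs = 7058.6 / 1905.7
= 3.7039

3.7039


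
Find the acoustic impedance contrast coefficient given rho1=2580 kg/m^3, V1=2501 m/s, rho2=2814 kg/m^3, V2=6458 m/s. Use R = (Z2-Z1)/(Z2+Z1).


Z1 = 2580 * 2501 = 6452580
Z2 = 2814 * 6458 = 18172812
R = (18172812 - 6452580) / (18172812 + 6452580) = 11720232 / 24625392 = 0.4759

0.4759


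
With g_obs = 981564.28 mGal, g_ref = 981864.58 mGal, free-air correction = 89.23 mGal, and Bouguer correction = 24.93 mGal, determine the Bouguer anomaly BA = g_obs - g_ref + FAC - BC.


BA = g_obs - g_ref + FAC - BC
= 981564.28 - 981864.58 + 89.23 - 24.93
= -236.0 mGal

-236.0


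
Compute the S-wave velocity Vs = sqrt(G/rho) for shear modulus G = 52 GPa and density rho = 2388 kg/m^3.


Convert G to Pa: G = 52e9 Pa
Compute G/rho = 52e9 / 2388 = 21775544.3886
Vs = sqrt(21775544.3886) = 4666.43 m/s

4666.43


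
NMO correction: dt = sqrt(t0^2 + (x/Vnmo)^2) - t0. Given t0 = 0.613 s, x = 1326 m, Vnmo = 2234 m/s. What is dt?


x/Vnmo = 1326/2234 = 0.593554
(x/Vnmo)^2 = 0.352307
t0^2 = 0.375769
sqrt(0.375769 + 0.352307) = 0.853273
dt = 0.853273 - 0.613 = 0.240273

0.240273


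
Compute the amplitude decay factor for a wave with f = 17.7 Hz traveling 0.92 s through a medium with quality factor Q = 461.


pi*f*t/Q = pi*17.7*0.92/461 = 0.110971
A/A0 = exp(-0.110971) = 0.894965

0.894965


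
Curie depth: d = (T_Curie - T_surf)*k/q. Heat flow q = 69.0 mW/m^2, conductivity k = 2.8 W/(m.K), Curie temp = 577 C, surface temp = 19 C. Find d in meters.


T_Curie - T_surf = 577 - 19 = 558 C
Convert q to W/m^2: 69.0 mW/m^2 = 0.069 W/m^2
d = 558 * 2.8 / 0.069 = 22643.48 m

22643.48


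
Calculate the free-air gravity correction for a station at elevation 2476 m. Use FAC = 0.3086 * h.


FAC = 0.3086 * h
= 0.3086 * 2476
= 764.0936 mGal

764.0936


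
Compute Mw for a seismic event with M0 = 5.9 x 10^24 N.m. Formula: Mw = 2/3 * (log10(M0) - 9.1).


log10(M0) = log10(5.9 x 10^24) = 24.7709
Mw = 2/3 * (24.7709 - 9.1)
= 2/3 * 15.6709
= 10.45

10.45


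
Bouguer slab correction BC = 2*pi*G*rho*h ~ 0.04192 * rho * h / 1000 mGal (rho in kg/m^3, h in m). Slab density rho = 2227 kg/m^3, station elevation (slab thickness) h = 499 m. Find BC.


BC = 0.04192 * rho * h / 1000
= 0.04192 * 2227 * 499 / 1000
= 46.5846 mGal

46.5846


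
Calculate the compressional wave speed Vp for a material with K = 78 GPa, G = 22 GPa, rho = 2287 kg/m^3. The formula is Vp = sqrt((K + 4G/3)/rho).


First compute the effective modulus:
K + 4G/3 = 78e9 + 4*22e9/3 = 107333333333.33 Pa
Then divide by density:
107333333333.33 / 2287 = 46931934.1204 Pa/(kg/m^3)
Take the square root:
Vp = sqrt(46931934.1204) = 6850.69 m/s

6850.69


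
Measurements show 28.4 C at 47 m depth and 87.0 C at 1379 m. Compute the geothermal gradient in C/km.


dT = 87.0 - 28.4 = 58.6 C
dz = 1379 - 47 = 1332 m
gradient = dT/dz * 1000 = 58.6/1332 * 1000 = 43.994 C/km

43.994


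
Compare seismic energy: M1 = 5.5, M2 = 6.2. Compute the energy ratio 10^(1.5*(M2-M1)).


M2 - M1 = 6.2 - 5.5 = 0.7
1.5 * 0.7 = 1.05
ratio = 10^1.05 = 11.22

11.22


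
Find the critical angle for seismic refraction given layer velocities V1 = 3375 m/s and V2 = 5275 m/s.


V1/V2 = 3375/5275 = 0.63981
theta_c = arcsin(0.63981) = 39.7777 degrees

39.7777


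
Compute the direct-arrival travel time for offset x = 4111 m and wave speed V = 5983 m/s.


t = x / V
= 4111 / 5983
= 0.6871 s

0.6871


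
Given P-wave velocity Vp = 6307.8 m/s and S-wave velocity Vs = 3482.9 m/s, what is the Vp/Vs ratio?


Vp/Vs = 6307.8 / 3482.9
= 1.8111

1.8111


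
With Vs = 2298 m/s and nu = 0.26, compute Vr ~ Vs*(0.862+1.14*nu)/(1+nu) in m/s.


Numerator factor = 0.862 + 1.14*0.26 = 1.1584
Denominator = 1 + 0.26 = 1.26
Vr = 2298 * 1.1584 / 1.26 = 2112.7 m/s

2112.7


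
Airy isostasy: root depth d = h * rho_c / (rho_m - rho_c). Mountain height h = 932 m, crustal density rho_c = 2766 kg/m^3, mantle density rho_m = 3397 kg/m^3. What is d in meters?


rho_m - rho_c = 3397 - 2766 = 631
d = 932 * 2766 / 631
= 2577912 / 631
= 4085.44 m

4085.44


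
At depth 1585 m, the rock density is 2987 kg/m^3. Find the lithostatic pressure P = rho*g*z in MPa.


P = rho * g * z / 1e6
= 2987 * 9.81 * 1585 / 1e6
= 46444414.95 / 1e6
= 46.4444 MPa

46.4444


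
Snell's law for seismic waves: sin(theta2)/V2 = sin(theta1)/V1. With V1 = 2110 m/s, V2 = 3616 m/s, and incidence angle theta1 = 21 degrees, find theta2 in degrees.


sin(theta1) = sin(21 deg) = 0.358368
sin(theta2) = V2/V1 * sin(theta1) = 3616/2110 * 0.358368 = 0.614151
theta2 = arcsin(0.614151) = 37.8903 degrees

37.8903


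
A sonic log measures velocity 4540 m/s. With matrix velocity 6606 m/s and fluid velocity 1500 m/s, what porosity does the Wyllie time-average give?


1/V - 1/Vm = 1/4540 - 1/6606 = 6.889e-05
1/Vf - 1/Vm = 1/1500 - 1/6606 = 0.00051529
phi = 6.889e-05 / 0.00051529 = 0.1337

0.1337


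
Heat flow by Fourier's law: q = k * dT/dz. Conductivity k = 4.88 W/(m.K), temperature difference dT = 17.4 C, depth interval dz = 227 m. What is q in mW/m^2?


q = k * dT / dz * 1000
= 4.88 * 17.4 / 227 * 1000
= 0.374062 * 1000
= 374.0617 mW/m^2

374.0617


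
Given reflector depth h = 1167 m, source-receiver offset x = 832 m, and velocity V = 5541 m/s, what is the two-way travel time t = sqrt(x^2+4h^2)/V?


x^2 + 4h^2 = 832^2 + 4*1167^2 = 692224 + 5447556 = 6139780
sqrt(6139780) = 2477.8579
t = 2477.8579 / 5541 = 0.4472 s

0.4472


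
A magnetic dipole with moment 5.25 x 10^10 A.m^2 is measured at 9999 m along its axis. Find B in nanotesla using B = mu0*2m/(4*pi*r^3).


m = 5.25 x 10^10 = 52500000000 A.m^2
2m = 105000000000 A.m^2
r^3 = 9999^3 = 999700029999
B = (4pi*10^-7) * 105000000000 / (4*pi * 999700029999) * 1e9
= 131946.891451 / 12562601080153.42 * 1e9
= 10.5032 nT

10.5032


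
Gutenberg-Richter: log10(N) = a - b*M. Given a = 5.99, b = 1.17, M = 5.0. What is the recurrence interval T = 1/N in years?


log10(N) = 5.99 - 1.17*5.0 = 0.14
N = 10^0.14 = 1.380384
T = 1/N = 1/1.380384 = 0.7244 years

0.7244


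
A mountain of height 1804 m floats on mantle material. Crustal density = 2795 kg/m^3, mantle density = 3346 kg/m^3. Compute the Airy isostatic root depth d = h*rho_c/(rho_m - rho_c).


rho_m - rho_c = 3346 - 2795 = 551
d = 1804 * 2795 / 551
= 5042180 / 551
= 9150.96 m

9150.96


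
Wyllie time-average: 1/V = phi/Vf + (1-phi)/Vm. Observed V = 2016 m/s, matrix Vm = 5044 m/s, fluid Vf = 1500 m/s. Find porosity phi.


1/V - 1/Vm = 1/2016 - 1/5044 = 0.00029778
1/Vf - 1/Vm = 1/1500 - 1/5044 = 0.00046841
phi = 0.00029778 / 0.00046841 = 0.6357

0.6357


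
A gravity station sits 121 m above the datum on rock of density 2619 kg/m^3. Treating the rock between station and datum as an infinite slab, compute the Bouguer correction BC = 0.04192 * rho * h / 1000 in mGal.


BC = 0.04192 * rho * h / 1000
= 0.04192 * 2619 * 121 / 1000
= 13.2844 mGal

13.2844


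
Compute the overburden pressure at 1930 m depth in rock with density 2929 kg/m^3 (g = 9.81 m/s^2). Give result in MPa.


P = rho * g * z / 1e6
= 2929 * 9.81 * 1930 / 1e6
= 55455635.7 / 1e6
= 55.4556 MPa

55.4556


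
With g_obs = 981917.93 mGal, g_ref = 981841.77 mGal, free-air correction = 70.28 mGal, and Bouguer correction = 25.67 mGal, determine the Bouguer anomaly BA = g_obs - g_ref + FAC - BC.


BA = g_obs - g_ref + FAC - BC
= 981917.93 - 981841.77 + 70.28 - 25.67
= 120.77 mGal

120.77


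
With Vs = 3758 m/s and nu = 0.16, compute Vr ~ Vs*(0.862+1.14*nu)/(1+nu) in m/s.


Numerator factor = 0.862 + 1.14*0.16 = 1.0444
Denominator = 1 + 0.16 = 1.16
Vr = 3758 * 1.0444 / 1.16 = 3383.5 m/s

3383.5


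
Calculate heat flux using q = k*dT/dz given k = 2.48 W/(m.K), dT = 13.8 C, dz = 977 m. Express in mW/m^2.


q = k * dT / dz * 1000
= 2.48 * 13.8 / 977 * 1000
= 0.03503 * 1000
= 35.0297 mW/m^2

35.0297


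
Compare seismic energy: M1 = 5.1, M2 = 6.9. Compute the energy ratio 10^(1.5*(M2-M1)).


M2 - M1 = 6.9 - 5.1 = 1.8
1.5 * 1.8 = 2.7
ratio = 10^2.7 = 501.19

501.19


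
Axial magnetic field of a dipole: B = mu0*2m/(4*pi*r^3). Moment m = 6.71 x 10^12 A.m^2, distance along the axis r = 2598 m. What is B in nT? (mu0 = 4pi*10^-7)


m = 6.71 x 10^12 = 6710000000000 A.m^2
2m = 13420000000000 A.m^2
r^3 = 2598^3 = 17535471192
B = (4pi*10^-7) * 13420000000000 / (4*pi * 17535471192) * 1e9
= 16864069.36447 / 220357229896.09 * 1e9
= 76530.5925 nT

76530.5925


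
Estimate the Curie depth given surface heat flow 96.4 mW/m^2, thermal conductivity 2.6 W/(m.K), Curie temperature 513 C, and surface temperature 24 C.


T_Curie - T_surf = 513 - 24 = 489 C
Convert q to W/m^2: 96.4 mW/m^2 = 0.0964 W/m^2
d = 489 * 2.6 / 0.0964 = 13188.8 m

13188.8


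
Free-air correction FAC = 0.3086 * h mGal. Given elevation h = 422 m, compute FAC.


FAC = 0.3086 * h
= 0.3086 * 422
= 130.2292 mGal

130.2292


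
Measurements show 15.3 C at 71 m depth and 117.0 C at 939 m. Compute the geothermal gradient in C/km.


dT = 117.0 - 15.3 = 101.7 C
dz = 939 - 71 = 868 m
gradient = dT/dz * 1000 = 101.7/868 * 1000 = 117.1659 C/km

117.1659


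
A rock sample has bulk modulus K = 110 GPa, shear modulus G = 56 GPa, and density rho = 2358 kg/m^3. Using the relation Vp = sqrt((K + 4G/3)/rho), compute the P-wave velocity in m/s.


First compute the effective modulus:
K + 4G/3 = 110e9 + 4*56e9/3 = 184666666666.67 Pa
Then divide by density:
184666666666.67 / 2358 = 78314956.1776 Pa/(kg/m^3)
Take the square root:
Vp = sqrt(78314956.1776) = 8849.57 m/s

8849.57


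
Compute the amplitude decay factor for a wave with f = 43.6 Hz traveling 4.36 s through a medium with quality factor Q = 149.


pi*f*t/Q = pi*43.6*4.36/149 = 4.008082
A/A0 = exp(-4.008082) = 0.018168

0.018168


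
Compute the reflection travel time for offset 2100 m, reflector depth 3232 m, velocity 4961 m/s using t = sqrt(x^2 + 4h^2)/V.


x^2 + 4h^2 = 2100^2 + 4*3232^2 = 4410000 + 41783296 = 46193296
sqrt(46193296) = 6796.565
t = 6796.565 / 4961 = 1.37 s

1.37


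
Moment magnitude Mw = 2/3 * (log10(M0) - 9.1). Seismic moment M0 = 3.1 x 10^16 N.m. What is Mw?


log10(M0) = log10(3.1 x 10^16) = 16.4914
Mw = 2/3 * (16.4914 - 9.1)
= 2/3 * 7.3914
= 4.93

4.93


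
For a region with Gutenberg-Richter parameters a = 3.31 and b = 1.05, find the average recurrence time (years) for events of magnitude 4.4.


log10(N) = 3.31 - 1.05*4.4 = -1.31
N = 10^-1.31 = 0.048978
T = 1/N = 1/0.048978 = 20.4174 years

20.4174


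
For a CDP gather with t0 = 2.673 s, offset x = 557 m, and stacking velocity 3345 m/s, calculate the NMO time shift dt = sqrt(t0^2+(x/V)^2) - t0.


x/Vnmo = 557/3345 = 0.166517
(x/Vnmo)^2 = 0.027728
t0^2 = 7.144929
sqrt(7.144929 + 0.027728) = 2.678182
dt = 2.678182 - 2.673 = 0.005182

0.005182


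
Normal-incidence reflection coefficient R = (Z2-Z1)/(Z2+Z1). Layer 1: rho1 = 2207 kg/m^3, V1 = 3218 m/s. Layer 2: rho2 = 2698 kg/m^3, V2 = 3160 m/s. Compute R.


Z1 = 2207 * 3218 = 7102126
Z2 = 2698 * 3160 = 8525680
R = (8525680 - 7102126) / (8525680 + 7102126) = 1423554 / 15627806 = 0.0911

0.0911


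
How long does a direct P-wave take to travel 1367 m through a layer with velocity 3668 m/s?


t = x / V
= 1367 / 3668
= 0.3727 s

0.3727


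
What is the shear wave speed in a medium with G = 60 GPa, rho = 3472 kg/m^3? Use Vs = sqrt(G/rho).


Convert G to Pa: G = 60e9 Pa
Compute G/rho = 60e9 / 3472 = 17281105.9908
Vs = sqrt(17281105.9908) = 4157.05 m/s

4157.05


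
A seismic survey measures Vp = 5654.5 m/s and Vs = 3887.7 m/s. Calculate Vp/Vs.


Vp/Vs = 5654.5 / 3887.7
= 1.4545

1.4545


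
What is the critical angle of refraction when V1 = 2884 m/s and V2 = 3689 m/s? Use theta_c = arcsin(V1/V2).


V1/V2 = 2884/3689 = 0.781784
theta_c = arcsin(0.781784) = 51.4242 degrees

51.4242


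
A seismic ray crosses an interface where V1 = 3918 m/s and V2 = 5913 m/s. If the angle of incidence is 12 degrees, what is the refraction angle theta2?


sin(theta1) = sin(12 deg) = 0.207912
sin(theta2) = V2/V1 * sin(theta1) = 5913/3918 * 0.207912 = 0.313778
theta2 = arcsin(0.313778) = 18.2871 degrees

18.2871


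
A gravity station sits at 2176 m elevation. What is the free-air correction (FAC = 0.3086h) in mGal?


FAC = 0.3086 * h
= 0.3086 * 2176
= 671.5136 mGal

671.5136


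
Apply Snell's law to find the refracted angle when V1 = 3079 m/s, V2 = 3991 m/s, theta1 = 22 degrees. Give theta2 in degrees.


sin(theta1) = sin(22 deg) = 0.374607
sin(theta2) = V2/V1 * sin(theta1) = 3991/3079 * 0.374607 = 0.485565
theta2 = arcsin(0.485565) = 29.0495 degrees

29.0495


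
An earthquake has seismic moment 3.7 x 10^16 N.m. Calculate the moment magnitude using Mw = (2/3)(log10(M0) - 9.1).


log10(M0) = log10(3.7 x 10^16) = 16.5682
Mw = 2/3 * (16.5682 - 9.1)
= 2/3 * 7.4682
= 4.98

4.98


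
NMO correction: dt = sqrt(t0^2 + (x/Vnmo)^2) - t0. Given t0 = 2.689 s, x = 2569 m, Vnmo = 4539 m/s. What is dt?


x/Vnmo = 2569/4539 = 0.565984
(x/Vnmo)^2 = 0.320338
t0^2 = 7.230721
sqrt(7.230721 + 0.320338) = 2.747919
dt = 2.747919 - 2.689 = 0.058919

0.058919


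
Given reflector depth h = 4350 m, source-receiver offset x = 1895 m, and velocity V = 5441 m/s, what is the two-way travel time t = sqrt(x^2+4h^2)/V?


x^2 + 4h^2 = 1895^2 + 4*4350^2 = 3591025 + 75690000 = 79281025
sqrt(79281025) = 8903.9893
t = 8903.9893 / 5441 = 1.6365 s

1.6365


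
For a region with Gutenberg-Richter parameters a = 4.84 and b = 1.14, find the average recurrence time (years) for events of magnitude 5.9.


log10(N) = 4.84 - 1.14*5.9 = -1.886
N = 10^-1.886 = 0.013002
T = 1/N = 1/0.013002 = 76.913 years

76.913


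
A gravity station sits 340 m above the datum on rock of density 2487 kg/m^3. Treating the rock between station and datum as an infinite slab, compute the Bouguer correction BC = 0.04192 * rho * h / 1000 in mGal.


BC = 0.04192 * rho * h / 1000
= 0.04192 * 2487 * 340 / 1000
= 35.4467 mGal

35.4467


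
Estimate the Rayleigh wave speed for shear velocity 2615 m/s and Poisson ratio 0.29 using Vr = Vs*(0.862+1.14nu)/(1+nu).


Numerator factor = 0.862 + 1.14*0.29 = 1.1926
Denominator = 1 + 0.29 = 1.29
Vr = 2615 * 1.1926 / 1.29 = 2417.56 m/s

2417.56


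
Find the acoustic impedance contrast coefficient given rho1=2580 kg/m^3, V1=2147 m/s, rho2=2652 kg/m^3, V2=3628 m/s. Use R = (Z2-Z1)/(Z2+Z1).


Z1 = 2580 * 2147 = 5539260
Z2 = 2652 * 3628 = 9621456
R = (9621456 - 5539260) / (9621456 + 5539260) = 4082196 / 15160716 = 0.2693

0.2693


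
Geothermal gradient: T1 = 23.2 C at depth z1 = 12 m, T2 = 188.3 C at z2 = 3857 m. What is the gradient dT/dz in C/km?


dT = 188.3 - 23.2 = 165.1 C
dz = 3857 - 12 = 3845 m
gradient = dT/dz * 1000 = 165.1/3845 * 1000 = 42.9389 C/km

42.9389


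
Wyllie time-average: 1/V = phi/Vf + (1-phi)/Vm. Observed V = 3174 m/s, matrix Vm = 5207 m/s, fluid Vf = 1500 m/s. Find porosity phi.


1/V - 1/Vm = 1/3174 - 1/5207 = 0.00012301
1/Vf - 1/Vm = 1/1500 - 1/5207 = 0.00047462
phi = 0.00012301 / 0.00047462 = 0.2592

0.2592


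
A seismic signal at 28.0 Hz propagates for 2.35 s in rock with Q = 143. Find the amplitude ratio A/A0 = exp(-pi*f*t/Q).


pi*f*t/Q = pi*28.0*2.35/143 = 1.445572
A/A0 = exp(-1.445572) = 0.235611

0.235611


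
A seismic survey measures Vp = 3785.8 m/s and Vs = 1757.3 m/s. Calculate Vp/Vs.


Vp/Vs = 3785.8 / 1757.3
= 2.1543

2.1543


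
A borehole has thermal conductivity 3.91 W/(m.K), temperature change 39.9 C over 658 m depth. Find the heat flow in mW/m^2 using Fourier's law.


q = k * dT / dz * 1000
= 3.91 * 39.9 / 658 * 1000
= 0.237096 * 1000
= 237.0957 mW/m^2

237.0957


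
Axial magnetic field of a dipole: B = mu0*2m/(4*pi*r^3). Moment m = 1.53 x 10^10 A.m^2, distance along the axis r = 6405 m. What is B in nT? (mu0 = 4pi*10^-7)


m = 1.53 x 10^10 = 15300000000 A.m^2
2m = 30600000000 A.m^2
r^3 = 6405^3 = 262758880125
B = (4pi*10^-7) * 30600000000 / (4*pi * 262758880125) * 1e9
= 38453.09408 / 3301925469864.72 * 1e9
= 11.6457 nT

11.6457


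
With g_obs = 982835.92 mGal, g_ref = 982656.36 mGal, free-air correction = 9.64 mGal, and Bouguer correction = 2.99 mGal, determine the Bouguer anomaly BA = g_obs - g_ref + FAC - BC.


BA = g_obs - g_ref + FAC - BC
= 982835.92 - 982656.36 + 9.64 - 2.99
= 186.21 mGal

186.21


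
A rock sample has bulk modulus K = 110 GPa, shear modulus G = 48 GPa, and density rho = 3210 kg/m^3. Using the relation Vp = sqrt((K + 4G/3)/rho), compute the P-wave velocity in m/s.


First compute the effective modulus:
K + 4G/3 = 110e9 + 4*48e9/3 = 174000000000.0 Pa
Then divide by density:
174000000000.0 / 3210 = 54205607.4766 Pa/(kg/m^3)
Take the square root:
Vp = sqrt(54205607.4766) = 7362.45 m/s

7362.45


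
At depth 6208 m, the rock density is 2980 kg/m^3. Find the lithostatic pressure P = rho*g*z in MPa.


P = rho * g * z / 1e6
= 2980 * 9.81 * 6208 / 1e6
= 181483430.4 / 1e6
= 181.4834 MPa

181.4834


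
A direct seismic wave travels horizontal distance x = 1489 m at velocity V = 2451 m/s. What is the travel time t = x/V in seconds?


t = x / V
= 1489 / 2451
= 0.6075 s

0.6075


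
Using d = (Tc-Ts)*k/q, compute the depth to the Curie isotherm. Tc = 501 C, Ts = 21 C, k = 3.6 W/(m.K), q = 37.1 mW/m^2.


T_Curie - T_surf = 501 - 21 = 480 C
Convert q to W/m^2: 37.1 mW/m^2 = 0.0371 W/m^2
d = 480 * 3.6 / 0.0371 = 46576.82 m

46576.82


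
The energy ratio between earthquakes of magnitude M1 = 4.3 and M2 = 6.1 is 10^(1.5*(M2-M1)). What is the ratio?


M2 - M1 = 6.1 - 4.3 = 1.8
1.5 * 1.8 = 2.7
ratio = 10^2.7 = 501.19

501.19


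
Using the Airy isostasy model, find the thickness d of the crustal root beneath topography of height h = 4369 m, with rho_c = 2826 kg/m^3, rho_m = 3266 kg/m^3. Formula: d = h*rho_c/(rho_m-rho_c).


rho_m - rho_c = 3266 - 2826 = 440
d = 4369 * 2826 / 440
= 12346794 / 440
= 28060.9 m

28060.9


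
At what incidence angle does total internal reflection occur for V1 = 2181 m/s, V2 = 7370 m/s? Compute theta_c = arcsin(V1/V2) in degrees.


V1/V2 = 2181/7370 = 0.295929
theta_c = arcsin(0.295929) = 17.2133 degrees

17.2133


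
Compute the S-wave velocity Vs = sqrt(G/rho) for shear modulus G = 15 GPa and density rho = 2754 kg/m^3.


Convert G to Pa: G = 15e9 Pa
Compute G/rho = 15e9 / 2754 = 5446623.0937
Vs = sqrt(5446623.0937) = 2333.8 m/s

2333.8


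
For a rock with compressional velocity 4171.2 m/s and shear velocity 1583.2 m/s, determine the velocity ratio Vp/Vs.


Vp/Vs = 4171.2 / 1583.2
= 2.6347

2.6347


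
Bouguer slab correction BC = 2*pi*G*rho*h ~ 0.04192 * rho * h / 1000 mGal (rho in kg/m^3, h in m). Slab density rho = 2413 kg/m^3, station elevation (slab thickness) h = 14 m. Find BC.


BC = 0.04192 * rho * h / 1000
= 0.04192 * 2413 * 14 / 1000
= 1.4161 mGal

1.4161


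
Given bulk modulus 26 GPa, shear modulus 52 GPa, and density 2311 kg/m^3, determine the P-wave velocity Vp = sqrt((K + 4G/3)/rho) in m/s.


First compute the effective modulus:
K + 4G/3 = 26e9 + 4*52e9/3 = 95333333333.33 Pa
Then divide by density:
95333333333.33 / 2311 = 41251983.2684 Pa/(kg/m^3)
Take the square root:
Vp = sqrt(41251983.2684) = 6422.77 m/s

6422.77


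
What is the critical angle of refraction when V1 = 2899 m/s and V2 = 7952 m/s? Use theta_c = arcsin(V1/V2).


V1/V2 = 2899/7952 = 0.364562
theta_c = arcsin(0.364562) = 21.3807 degrees

21.3807


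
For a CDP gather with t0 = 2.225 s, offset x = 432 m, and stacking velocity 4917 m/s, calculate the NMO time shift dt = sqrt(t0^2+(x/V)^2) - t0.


x/Vnmo = 432/4917 = 0.087858
(x/Vnmo)^2 = 0.007719
t0^2 = 4.950625
sqrt(4.950625 + 0.007719) = 2.226734
dt = 2.226734 - 2.225 = 0.001734

0.001734


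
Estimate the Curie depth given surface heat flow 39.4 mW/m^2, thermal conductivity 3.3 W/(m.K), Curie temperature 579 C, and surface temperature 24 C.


T_Curie - T_surf = 579 - 24 = 555 C
Convert q to W/m^2: 39.4 mW/m^2 = 0.0394 W/m^2
d = 555 * 3.3 / 0.0394 = 46484.77 m

46484.77


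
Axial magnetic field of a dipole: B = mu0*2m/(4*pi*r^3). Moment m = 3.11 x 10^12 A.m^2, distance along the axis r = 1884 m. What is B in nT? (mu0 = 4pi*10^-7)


m = 3.11 x 10^12 = 3110000000000 A.m^2
2m = 6220000000000 A.m^2
r^3 = 1884^3 = 6687175104
B = (4pi*10^-7) * 6220000000000 / (4*pi * 6687175104) * 1e9
= 7816282.522131 / 84033520719.98 * 1e9
= 93013.8646 nT

93013.8646


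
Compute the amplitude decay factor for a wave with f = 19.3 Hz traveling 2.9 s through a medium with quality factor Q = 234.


pi*f*t/Q = pi*19.3*2.9/234 = 0.751431
A/A0 = exp(-0.751431) = 0.471691

0.471691


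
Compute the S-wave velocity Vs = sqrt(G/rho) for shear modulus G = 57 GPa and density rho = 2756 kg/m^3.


Convert G to Pa: G = 57e9 Pa
Compute G/rho = 57e9 / 2756 = 20682148.0406
Vs = sqrt(20682148.0406) = 4547.76 m/s

4547.76


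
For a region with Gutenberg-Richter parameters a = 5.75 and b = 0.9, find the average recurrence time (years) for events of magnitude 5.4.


log10(N) = 5.75 - 0.9*5.4 = 0.89
N = 10^0.89 = 7.762471
T = 1/N = 1/7.762471 = 0.1288 years

0.1288


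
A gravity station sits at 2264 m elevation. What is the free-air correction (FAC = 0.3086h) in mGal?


FAC = 0.3086 * h
= 0.3086 * 2264
= 698.6704 mGal

698.6704


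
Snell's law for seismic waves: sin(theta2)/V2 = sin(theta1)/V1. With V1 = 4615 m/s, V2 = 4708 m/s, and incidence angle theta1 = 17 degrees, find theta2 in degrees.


sin(theta1) = sin(17 deg) = 0.292372
sin(theta2) = V2/V1 * sin(theta1) = 4708/4615 * 0.292372 = 0.298263
theta2 = arcsin(0.298263) = 17.3533 degrees

17.3533


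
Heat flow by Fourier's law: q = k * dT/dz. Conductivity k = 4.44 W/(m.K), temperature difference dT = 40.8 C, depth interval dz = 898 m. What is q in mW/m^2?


q = k * dT / dz * 1000
= 4.44 * 40.8 / 898 * 1000
= 0.201728 * 1000
= 201.7283 mW/m^2

201.7283


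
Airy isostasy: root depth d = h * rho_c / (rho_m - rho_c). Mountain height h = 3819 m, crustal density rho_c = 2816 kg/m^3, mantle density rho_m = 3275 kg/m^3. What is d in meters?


rho_m - rho_c = 3275 - 2816 = 459
d = 3819 * 2816 / 459
= 10754304 / 459
= 23429.86 m

23429.86


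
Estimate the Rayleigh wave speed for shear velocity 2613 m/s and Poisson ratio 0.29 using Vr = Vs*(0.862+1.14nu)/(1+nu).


Numerator factor = 0.862 + 1.14*0.29 = 1.1926
Denominator = 1 + 0.29 = 1.29
Vr = 2613 * 1.1926 / 1.29 = 2415.71 m/s

2415.71


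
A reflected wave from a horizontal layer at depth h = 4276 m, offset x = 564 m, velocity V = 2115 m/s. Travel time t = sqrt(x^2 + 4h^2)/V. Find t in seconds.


x^2 + 4h^2 = 564^2 + 4*4276^2 = 318096 + 73136704 = 73454800
sqrt(73454800) = 8570.5776
t = 8570.5776 / 2115 = 4.0523 s

4.0523


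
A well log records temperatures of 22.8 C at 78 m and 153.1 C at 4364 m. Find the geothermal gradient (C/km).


dT = 153.1 - 22.8 = 130.3 C
dz = 4364 - 78 = 4286 m
gradient = dT/dz * 1000 = 130.3/4286 * 1000 = 30.4013 C/km

30.4013


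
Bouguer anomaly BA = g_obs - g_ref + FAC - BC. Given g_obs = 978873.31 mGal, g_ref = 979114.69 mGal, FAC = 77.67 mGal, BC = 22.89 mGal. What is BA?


BA = g_obs - g_ref + FAC - BC
= 978873.31 - 979114.69 + 77.67 - 22.89
= -186.6 mGal

-186.6


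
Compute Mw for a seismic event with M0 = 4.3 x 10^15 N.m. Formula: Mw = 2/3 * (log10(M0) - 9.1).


log10(M0) = log10(4.3 x 10^15) = 15.6335
Mw = 2/3 * (15.6335 - 9.1)
= 2/3 * 6.5335
= 4.36

4.36


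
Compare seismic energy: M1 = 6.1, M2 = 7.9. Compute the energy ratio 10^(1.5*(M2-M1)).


M2 - M1 = 7.9 - 6.1 = 1.8
1.5 * 1.8 = 2.7
ratio = 10^2.7 = 501.19

501.19


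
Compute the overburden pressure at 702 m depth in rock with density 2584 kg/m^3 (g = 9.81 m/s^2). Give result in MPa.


P = rho * g * z / 1e6
= 2584 * 9.81 * 702 / 1e6
= 17795026.08 / 1e6
= 17.795 MPa

17.795


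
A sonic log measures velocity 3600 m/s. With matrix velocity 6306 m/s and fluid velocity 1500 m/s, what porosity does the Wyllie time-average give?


1/V - 1/Vm = 1/3600 - 1/6306 = 0.0001192
1/Vf - 1/Vm = 1/1500 - 1/6306 = 0.00050809
phi = 0.0001192 / 0.00050809 = 0.2346

0.2346


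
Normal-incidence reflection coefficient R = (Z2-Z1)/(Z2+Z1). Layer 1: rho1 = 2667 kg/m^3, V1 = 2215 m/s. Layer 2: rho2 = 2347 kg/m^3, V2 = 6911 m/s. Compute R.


Z1 = 2667 * 2215 = 5907405
Z2 = 2347 * 6911 = 16220117
R = (16220117 - 5907405) / (16220117 + 5907405) = 10312712 / 22127522 = 0.4661

0.4661


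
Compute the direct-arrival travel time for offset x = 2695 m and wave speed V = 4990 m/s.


t = x / V
= 2695 / 4990
= 0.5401 s

0.5401


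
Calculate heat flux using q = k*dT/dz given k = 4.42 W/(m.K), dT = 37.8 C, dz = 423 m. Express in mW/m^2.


q = k * dT / dz * 1000
= 4.42 * 37.8 / 423 * 1000
= 0.394979 * 1000
= 394.9787 mW/m^2

394.9787


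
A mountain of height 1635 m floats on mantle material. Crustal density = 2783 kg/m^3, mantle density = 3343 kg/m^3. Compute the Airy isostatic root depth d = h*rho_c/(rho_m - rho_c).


rho_m - rho_c = 3343 - 2783 = 560
d = 1635 * 2783 / 560
= 4550205 / 560
= 8125.37 m

8125.37


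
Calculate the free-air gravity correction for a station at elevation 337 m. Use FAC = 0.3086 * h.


FAC = 0.3086 * h
= 0.3086 * 337
= 103.9982 mGal

103.9982


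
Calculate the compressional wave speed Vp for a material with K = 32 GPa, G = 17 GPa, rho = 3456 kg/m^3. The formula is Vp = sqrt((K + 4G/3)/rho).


First compute the effective modulus:
K + 4G/3 = 32e9 + 4*17e9/3 = 54666666666.67 Pa
Then divide by density:
54666666666.67 / 3456 = 15817901.2346 Pa/(kg/m^3)
Take the square root:
Vp = sqrt(15817901.2346) = 3977.17 m/s

3977.17


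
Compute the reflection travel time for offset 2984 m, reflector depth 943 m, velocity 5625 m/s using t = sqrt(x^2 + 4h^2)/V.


x^2 + 4h^2 = 2984^2 + 4*943^2 = 8904256 + 3556996 = 12461252
sqrt(12461252) = 3530.0499
t = 3530.0499 / 5625 = 0.6276 s

0.6276


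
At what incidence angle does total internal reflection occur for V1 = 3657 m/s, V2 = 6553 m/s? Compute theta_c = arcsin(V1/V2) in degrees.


V1/V2 = 3657/6553 = 0.558065
theta_c = arcsin(0.558065) = 33.9221 degrees

33.9221


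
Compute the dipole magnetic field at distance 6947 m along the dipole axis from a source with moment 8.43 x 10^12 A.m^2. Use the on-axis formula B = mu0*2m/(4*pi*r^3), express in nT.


m = 8.43 x 10^12 = 8430000000000 A.m^2
2m = 16860000000000 A.m^2
r^3 = 6947^3 = 335267840123
B = (4pi*10^-7) * 16860000000000 / (4*pi * 335267840123) * 1e9
= 21186900.85581 / 4213099934061.34 * 1e9
= 5028.8152 nT

5028.8152


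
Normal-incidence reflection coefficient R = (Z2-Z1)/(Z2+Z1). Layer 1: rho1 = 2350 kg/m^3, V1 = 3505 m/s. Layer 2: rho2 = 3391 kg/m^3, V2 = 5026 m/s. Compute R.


Z1 = 2350 * 3505 = 8236750
Z2 = 3391 * 5026 = 17043166
R = (17043166 - 8236750) / (17043166 + 8236750) = 8806416 / 25279916 = 0.3484

0.3484


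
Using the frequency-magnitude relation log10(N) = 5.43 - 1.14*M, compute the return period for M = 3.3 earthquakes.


log10(N) = 5.43 - 1.14*3.3 = 1.668
N = 10^1.668 = 46.558609
T = 1/N = 1/46.558609 = 0.0215 years

0.0215


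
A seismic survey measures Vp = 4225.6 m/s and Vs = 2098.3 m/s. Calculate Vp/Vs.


Vp/Vs = 4225.6 / 2098.3
= 2.0138

2.0138


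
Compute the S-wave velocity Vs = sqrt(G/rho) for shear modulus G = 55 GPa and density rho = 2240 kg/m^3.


Convert G to Pa: G = 55e9 Pa
Compute G/rho = 55e9 / 2240 = 24553571.4286
Vs = sqrt(24553571.4286) = 4955.16 m/s

4955.16


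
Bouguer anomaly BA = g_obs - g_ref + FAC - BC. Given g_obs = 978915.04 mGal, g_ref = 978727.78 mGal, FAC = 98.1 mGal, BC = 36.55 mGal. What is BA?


BA = g_obs - g_ref + FAC - BC
= 978915.04 - 978727.78 + 98.1 - 36.55
= 248.81 mGal

248.81


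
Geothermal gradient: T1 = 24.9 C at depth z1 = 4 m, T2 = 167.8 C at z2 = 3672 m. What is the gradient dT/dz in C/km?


dT = 167.8 - 24.9 = 142.9 C
dz = 3672 - 4 = 3668 m
gradient = dT/dz * 1000 = 142.9/3668 * 1000 = 38.9586 C/km

38.9586


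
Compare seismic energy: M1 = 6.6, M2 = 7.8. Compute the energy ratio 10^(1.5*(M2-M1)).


M2 - M1 = 7.8 - 6.6 = 1.2
1.5 * 1.2 = 1.8
ratio = 10^1.8 = 63.1

63.1


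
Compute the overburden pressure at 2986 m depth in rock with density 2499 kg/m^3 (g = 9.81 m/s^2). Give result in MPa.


P = rho * g * z / 1e6
= 2499 * 9.81 * 2986 / 1e6
= 73202357.34 / 1e6
= 73.2024 MPa

73.2024


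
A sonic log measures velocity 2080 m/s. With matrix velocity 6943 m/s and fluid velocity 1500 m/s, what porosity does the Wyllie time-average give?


1/V - 1/Vm = 1/2080 - 1/6943 = 0.00033674
1/Vf - 1/Vm = 1/1500 - 1/6943 = 0.00052264
phi = 0.00033674 / 0.00052264 = 0.6443

0.6443


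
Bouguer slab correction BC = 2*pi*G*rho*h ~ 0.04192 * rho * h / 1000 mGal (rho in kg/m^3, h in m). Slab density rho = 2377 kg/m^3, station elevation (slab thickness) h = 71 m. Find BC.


BC = 0.04192 * rho * h / 1000
= 0.04192 * 2377 * 71 / 1000
= 7.0747 mGal

7.0747


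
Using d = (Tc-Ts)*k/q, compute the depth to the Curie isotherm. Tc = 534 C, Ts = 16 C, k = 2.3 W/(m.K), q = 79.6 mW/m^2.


T_Curie - T_surf = 534 - 16 = 518 C
Convert q to W/m^2: 79.6 mW/m^2 = 0.0796 W/m^2
d = 518 * 2.3 / 0.0796 = 14967.34 m

14967.34


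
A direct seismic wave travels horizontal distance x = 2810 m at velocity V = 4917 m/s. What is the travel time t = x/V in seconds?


t = x / V
= 2810 / 4917
= 0.5715 s

0.5715


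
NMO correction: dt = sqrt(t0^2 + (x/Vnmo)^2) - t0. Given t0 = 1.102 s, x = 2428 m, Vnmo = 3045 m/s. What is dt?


x/Vnmo = 2428/3045 = 0.797373
(x/Vnmo)^2 = 0.635803
t0^2 = 1.214404
sqrt(1.214404 + 0.635803) = 1.360223
dt = 1.360223 - 1.102 = 0.258223

0.258223


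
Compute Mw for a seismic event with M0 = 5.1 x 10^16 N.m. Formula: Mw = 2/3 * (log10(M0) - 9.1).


log10(M0) = log10(5.1 x 10^16) = 16.7076
Mw = 2/3 * (16.7076 - 9.1)
= 2/3 * 7.6076
= 5.07

5.07


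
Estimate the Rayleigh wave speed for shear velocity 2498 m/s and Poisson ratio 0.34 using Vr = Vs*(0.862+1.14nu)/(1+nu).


Numerator factor = 0.862 + 1.14*0.34 = 1.2496
Denominator = 1 + 0.34 = 1.34
Vr = 2498 * 1.2496 / 1.34 = 2329.48 m/s

2329.48


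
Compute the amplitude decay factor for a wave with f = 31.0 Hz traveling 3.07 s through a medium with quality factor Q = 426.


pi*f*t/Q = pi*31.0*3.07/426 = 0.701844
A/A0 = exp(-0.701844) = 0.495671

0.495671


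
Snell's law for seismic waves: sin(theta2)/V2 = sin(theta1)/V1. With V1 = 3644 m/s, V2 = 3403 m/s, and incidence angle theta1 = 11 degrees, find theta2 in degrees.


sin(theta1) = sin(11 deg) = 0.190809
sin(theta2) = V2/V1 * sin(theta1) = 3403/3644 * 0.190809 = 0.17819
theta2 = arcsin(0.17819) = 10.2643 degrees

10.2643


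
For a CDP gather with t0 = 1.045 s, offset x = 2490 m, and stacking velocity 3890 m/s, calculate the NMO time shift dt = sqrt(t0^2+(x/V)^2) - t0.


x/Vnmo = 2490/3890 = 0.640103
(x/Vnmo)^2 = 0.409732
t0^2 = 1.092025
sqrt(1.092025 + 0.409732) = 1.225462
dt = 1.225462 - 1.045 = 0.180462

0.180462


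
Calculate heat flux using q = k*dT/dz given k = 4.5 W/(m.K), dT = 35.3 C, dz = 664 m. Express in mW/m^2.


q = k * dT / dz * 1000
= 4.5 * 35.3 / 664 * 1000
= 0.239232 * 1000
= 239.2319 mW/m^2

239.2319


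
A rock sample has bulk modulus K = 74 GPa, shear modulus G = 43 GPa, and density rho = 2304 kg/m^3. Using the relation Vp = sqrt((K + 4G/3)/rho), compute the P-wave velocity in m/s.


First compute the effective modulus:
K + 4G/3 = 74e9 + 4*43e9/3 = 131333333333.33 Pa
Then divide by density:
131333333333.33 / 2304 = 57002314.8148 Pa/(kg/m^3)
Take the square root:
Vp = sqrt(57002314.8148) = 7549.99 m/s

7549.99


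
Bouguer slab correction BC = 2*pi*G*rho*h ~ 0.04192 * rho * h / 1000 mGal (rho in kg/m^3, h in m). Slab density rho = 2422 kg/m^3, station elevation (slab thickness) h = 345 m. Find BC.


BC = 0.04192 * rho * h / 1000
= 0.04192 * 2422 * 345 / 1000
= 35.0279 mGal

35.0279


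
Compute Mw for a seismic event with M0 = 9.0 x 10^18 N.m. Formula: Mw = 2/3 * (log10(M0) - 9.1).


log10(M0) = log10(9.0 x 10^18) = 18.9542
Mw = 2/3 * (18.9542 - 9.1)
= 2/3 * 9.8542
= 6.57

6.57


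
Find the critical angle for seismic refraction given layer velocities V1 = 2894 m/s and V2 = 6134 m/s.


V1/V2 = 2894/6134 = 0.471797
theta_c = arcsin(0.471797) = 28.151 degrees

28.151


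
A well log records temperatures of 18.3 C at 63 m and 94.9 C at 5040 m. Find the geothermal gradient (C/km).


dT = 94.9 - 18.3 = 76.6 C
dz = 5040 - 63 = 4977 m
gradient = dT/dz * 1000 = 76.6/4977 * 1000 = 15.3908 C/km

15.3908


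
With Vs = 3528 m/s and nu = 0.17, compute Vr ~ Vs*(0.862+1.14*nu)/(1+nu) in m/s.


Numerator factor = 0.862 + 1.14*0.17 = 1.0558
Denominator = 1 + 0.17 = 1.17
Vr = 3528 * 1.0558 / 1.17 = 3183.64 m/s

3183.64


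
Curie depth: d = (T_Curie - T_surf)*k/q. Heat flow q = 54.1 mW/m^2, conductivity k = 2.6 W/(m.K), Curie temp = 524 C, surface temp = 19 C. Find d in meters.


T_Curie - T_surf = 524 - 19 = 505 C
Convert q to W/m^2: 54.1 mW/m^2 = 0.0541 W/m^2
d = 505 * 2.6 / 0.0541 = 24269.87 m

24269.87


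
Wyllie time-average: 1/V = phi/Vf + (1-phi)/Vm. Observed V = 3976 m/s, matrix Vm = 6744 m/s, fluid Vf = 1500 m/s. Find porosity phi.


1/V - 1/Vm = 1/3976 - 1/6744 = 0.00010323
1/Vf - 1/Vm = 1/1500 - 1/6744 = 0.00051839
phi = 0.00010323 / 0.00051839 = 0.1991

0.1991


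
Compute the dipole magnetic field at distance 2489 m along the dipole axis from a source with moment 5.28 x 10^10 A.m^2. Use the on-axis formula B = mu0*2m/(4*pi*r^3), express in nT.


m = 5.28 x 10^10 = 52800000000 A.m^2
2m = 105600000000 A.m^2
r^3 = 2489^3 = 15419656169
B = (4pi*10^-7) * 105600000000 / (4*pi * 15419656169) * 1e9
= 132700.873688 / 193769114165.64 * 1e9
= 684.8402 nT

684.8402


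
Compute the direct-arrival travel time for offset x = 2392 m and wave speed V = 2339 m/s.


t = x / V
= 2392 / 2339
= 1.0227 s

1.0227


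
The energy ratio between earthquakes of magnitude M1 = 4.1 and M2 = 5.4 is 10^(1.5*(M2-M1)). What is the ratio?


M2 - M1 = 5.4 - 4.1 = 1.3
1.5 * 1.3 = 1.95
ratio = 10^1.95 = 89.13

89.13


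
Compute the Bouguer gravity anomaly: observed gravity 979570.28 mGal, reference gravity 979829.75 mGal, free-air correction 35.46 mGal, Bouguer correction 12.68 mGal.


BA = g_obs - g_ref + FAC - BC
= 979570.28 - 979829.75 + 35.46 - 12.68
= -236.69 mGal

-236.69


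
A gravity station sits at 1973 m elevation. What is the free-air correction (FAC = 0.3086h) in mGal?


FAC = 0.3086 * h
= 0.3086 * 1973
= 608.8678 mGal

608.8678


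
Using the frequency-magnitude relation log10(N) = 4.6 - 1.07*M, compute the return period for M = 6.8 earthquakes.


log10(N) = 4.6 - 1.07*6.8 = -2.676
N = 10^-2.676 = 0.002109
T = 1/N = 1/0.002109 = 474.242 years

474.242


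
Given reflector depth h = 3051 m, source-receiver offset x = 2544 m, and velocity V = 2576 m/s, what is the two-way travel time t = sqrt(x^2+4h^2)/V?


x^2 + 4h^2 = 2544^2 + 4*3051^2 = 6471936 + 37234404 = 43706340
sqrt(43706340) = 6611.0771
t = 6611.0771 / 2576 = 2.5664 s

2.5664


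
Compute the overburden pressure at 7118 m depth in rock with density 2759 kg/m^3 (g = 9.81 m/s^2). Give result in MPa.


P = rho * g * z / 1e6
= 2759 * 9.81 * 7118 / 1e6
= 192654293.22 / 1e6
= 192.6543 MPa

192.6543


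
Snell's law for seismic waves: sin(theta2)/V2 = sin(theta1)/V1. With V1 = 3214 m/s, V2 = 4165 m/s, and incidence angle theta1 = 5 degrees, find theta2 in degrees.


sin(theta1) = sin(5 deg) = 0.087156
sin(theta2) = V2/V1 * sin(theta1) = 4165/3214 * 0.087156 = 0.112945
theta2 = arcsin(0.112945) = 6.4851 degrees

6.4851


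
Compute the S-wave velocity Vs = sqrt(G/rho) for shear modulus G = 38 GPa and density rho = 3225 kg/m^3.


Convert G to Pa: G = 38e9 Pa
Compute G/rho = 38e9 / 3225 = 11782945.7364
Vs = sqrt(11782945.7364) = 3432.63 m/s

3432.63


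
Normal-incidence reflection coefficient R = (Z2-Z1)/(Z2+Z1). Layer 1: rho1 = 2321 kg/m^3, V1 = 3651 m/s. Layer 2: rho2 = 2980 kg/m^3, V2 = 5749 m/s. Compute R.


Z1 = 2321 * 3651 = 8473971
Z2 = 2980 * 5749 = 17132020
R = (17132020 - 8473971) / (17132020 + 8473971) = 8658049 / 25605991 = 0.3381

0.3381
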